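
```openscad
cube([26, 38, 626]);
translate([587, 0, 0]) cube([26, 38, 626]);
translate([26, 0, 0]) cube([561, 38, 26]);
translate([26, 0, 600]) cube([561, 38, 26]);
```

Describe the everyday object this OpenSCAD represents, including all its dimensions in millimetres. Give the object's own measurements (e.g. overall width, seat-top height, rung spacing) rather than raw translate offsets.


A rectangular picture frame lying in the x–z plane (depth along y). The opening is 561 mm wide (x) by 574 mm tall (z), surrounded by a border 26 mm wide on all four sides. The frame is 38 mm deep and is made of two full-height vertical stiles with two horizontal rails fitted between them.


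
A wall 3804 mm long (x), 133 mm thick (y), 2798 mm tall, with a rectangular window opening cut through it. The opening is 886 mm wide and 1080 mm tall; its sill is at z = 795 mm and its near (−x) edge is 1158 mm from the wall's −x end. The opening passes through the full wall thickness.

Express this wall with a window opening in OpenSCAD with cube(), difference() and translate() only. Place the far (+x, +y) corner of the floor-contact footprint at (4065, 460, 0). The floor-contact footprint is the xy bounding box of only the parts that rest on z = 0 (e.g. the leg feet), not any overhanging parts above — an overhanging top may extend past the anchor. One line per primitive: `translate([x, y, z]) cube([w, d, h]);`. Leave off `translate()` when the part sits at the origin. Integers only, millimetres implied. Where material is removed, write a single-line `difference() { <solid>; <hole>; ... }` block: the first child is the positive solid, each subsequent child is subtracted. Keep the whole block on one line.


difference() { translate([261, 327, 0]) cube([3804, 133, 2798]); translate([1419, 327, 795]) cube([886, 133, 1080]); }


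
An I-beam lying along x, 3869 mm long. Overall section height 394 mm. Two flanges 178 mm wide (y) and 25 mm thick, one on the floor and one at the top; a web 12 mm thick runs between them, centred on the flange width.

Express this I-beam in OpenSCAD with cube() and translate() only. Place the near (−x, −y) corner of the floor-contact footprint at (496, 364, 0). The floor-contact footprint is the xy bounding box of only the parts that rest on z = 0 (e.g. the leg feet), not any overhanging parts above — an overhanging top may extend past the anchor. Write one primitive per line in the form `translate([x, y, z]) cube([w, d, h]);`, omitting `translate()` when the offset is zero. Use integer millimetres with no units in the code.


translate([496, 364, 0]) cube([3869, 178, 25]);
translate([496, 447, 25]) cube([3869, 12, 344]);
translate([496, 364, 369]) cube([3869, 178, 25]);


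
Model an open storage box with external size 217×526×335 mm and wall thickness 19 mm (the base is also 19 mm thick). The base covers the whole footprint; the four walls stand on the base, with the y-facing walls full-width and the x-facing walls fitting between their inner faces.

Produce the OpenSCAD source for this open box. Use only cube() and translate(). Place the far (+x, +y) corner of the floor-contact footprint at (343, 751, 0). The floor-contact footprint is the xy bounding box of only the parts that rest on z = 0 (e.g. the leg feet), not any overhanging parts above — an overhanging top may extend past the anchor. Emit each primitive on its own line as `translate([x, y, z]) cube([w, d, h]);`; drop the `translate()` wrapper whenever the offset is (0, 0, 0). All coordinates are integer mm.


translate([126, 225, 0]) cube([217, 526, 19]);
translate([126, 225, 19]) cube([217, 19, 316]);
translate([126, 732, 19]) cube([217, 19, 316]);
translate([126, 244, 19]) cube([19, 488, 316]);
translate([324, 244, 19]) cube([19, 488, 316]);


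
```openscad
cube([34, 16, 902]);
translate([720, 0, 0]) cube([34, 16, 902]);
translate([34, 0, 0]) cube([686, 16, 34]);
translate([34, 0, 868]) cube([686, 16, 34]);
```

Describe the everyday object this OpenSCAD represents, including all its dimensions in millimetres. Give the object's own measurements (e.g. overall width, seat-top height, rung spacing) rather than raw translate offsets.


A rectangular picture frame lying in the x–z plane (depth along y). The opening is 686 mm wide (x) by 834 mm tall (z), surrounded by a border 34 mm wide on all four sides. The frame is 16 mm deep and is made of two full-height vertical stiles with two horizontal rails fitted between them.


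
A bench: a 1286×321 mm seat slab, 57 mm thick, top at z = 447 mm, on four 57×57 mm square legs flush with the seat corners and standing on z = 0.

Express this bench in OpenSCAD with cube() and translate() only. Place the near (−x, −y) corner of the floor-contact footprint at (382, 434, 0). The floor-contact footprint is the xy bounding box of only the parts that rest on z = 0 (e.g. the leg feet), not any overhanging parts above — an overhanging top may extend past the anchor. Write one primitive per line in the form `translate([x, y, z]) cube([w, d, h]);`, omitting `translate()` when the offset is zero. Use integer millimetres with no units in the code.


translate([382, 434, 390]) cube([1286, 321, 57]);
translate([382, 434, 0]) cube([57, 57, 390]);
translate([382, 698, 0]) cube([57, 57, 390]);
translate([1611, 434, 0]) cube([57, 57, 390]);
translate([1611, 698, 0]) cube([57, 57, 390]);


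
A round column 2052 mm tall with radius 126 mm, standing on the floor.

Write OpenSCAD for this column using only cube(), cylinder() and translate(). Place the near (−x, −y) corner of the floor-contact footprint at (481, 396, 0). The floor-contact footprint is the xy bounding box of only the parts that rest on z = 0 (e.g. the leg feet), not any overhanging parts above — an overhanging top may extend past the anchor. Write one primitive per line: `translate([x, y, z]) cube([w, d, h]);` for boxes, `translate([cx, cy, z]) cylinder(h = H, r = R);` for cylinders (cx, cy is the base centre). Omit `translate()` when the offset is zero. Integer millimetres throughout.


translate([607, 522, 0]) cylinder(h = 2052, r = 126);


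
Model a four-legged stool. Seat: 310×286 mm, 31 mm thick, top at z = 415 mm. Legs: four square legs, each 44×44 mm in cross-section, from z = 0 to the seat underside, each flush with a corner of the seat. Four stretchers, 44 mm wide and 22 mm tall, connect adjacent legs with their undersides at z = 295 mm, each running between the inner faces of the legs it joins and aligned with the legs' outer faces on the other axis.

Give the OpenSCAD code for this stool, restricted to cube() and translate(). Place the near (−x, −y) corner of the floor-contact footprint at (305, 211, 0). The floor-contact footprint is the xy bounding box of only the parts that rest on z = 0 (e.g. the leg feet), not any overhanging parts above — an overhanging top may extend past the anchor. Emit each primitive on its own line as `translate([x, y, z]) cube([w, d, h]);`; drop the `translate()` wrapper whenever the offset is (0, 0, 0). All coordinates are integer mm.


translate([305, 211, 384]) cube([310, 286, 31]);
translate([305, 211, 0]) cube([44, 44, 384]);
translate([571, 211, 0]) cube([44, 44, 384]);
translate([305, 453, 0]) cube([44, 44, 384]);
translate([571, 453, 0]) cube([44, 44, 384]);
translate([349, 211, 295]) cube([222, 44, 22]);
translate([349, 453, 295]) cube([222, 44, 22]);
translate([305, 255, 295]) cube([44, 198, 22]);
translate([571, 255, 295]) cube([44, 198, 22]);


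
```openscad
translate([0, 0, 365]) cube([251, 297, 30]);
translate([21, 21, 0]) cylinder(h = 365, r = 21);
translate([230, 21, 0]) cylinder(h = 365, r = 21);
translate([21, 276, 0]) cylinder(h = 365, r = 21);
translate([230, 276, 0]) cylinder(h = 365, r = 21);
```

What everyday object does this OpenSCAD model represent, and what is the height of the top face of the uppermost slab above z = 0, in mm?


A stool. The seat height is 395 mm.

A 251×297×30 slab at z = 365 on four corner cylinders — a stool. The seat top is 365 + 30 = 395 mm.


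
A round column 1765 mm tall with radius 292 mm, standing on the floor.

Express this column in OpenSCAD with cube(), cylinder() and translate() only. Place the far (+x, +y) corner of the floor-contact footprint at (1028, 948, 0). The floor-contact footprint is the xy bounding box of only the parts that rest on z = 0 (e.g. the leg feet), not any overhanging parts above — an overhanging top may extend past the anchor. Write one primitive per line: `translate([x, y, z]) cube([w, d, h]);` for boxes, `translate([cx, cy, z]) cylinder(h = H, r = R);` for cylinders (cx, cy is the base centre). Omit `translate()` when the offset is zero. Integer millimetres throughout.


translate([736, 656, 0]) cylinder(h = 1765, r = 292);


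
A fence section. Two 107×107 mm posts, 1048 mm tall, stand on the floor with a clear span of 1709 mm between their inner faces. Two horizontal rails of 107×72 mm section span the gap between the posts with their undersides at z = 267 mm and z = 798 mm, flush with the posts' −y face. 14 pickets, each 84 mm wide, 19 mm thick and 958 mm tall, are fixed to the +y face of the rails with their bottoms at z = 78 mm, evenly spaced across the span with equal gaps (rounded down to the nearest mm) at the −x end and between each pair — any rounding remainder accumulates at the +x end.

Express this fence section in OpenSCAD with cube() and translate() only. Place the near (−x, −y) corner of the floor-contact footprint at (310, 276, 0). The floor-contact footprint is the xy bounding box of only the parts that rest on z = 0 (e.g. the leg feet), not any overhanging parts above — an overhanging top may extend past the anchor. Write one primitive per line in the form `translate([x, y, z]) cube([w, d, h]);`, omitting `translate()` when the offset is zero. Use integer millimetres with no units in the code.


translate([310, 276, 0]) cube([107, 107, 1048]);
translate([2126, 276, 0]) cube([107, 107, 1048]);
translate([417, 276, 267]) cube([1709, 107, 72]);
translate([417, 276, 798]) cube([1709, 107, 72]);
translate([452, 383, 78]) cube([84, 19, 958]);
translate([571, 383, 78]) cube([84, 19, 958]);
translate([690, 383, 78]) cube([84, 19, 958]);
translate([809, 383, 78]) cube([84, 19, 958]);
translate([928, 383, 78]) cube([84, 19, 958]);
translate([1047, 383, 78]) cube([84, 19, 958]);
translate([1166, 383, 78]) cube([84, 19, 958]);
translate([1285, 383, 78]) cube([84, 19, 958]);
translate([1404, 383, 78]) cube([84, 19, 958]);
translate([1523, 383, 78]) cube([84, 19, 958]);
translate([1642, 383, 78]) cube([84, 19, 958]);
translate([1761, 383, 78]) cube([84, 19, 958]);
translate([1880, 383, 78]) cube([84, 19, 958]);
translate([1999, 383, 78]) cube([84, 19, 958]);


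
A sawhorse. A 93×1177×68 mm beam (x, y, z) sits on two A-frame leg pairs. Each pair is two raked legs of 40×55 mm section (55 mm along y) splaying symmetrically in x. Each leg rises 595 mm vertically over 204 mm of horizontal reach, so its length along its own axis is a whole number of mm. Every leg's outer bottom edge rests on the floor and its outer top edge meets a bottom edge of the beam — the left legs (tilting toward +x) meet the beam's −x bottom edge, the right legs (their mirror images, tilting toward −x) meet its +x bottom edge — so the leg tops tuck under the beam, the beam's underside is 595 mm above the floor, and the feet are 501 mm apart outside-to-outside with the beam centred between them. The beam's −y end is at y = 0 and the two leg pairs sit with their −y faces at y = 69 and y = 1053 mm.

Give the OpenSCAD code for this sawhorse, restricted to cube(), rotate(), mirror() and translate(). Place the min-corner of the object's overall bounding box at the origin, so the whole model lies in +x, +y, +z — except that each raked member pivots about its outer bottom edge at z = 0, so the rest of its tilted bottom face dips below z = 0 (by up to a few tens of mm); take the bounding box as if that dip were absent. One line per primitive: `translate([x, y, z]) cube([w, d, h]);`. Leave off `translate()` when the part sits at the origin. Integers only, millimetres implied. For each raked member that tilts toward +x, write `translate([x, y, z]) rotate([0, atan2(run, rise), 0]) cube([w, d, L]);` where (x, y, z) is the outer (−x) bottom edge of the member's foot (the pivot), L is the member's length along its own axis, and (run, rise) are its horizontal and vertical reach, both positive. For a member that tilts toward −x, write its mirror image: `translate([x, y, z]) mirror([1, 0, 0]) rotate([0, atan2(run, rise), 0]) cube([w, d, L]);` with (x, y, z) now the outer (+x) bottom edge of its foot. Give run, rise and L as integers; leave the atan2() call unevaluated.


translate([204, 0, 595]) cube([93, 1177, 68]);
translate([0, 69, 0]) rotate([0, atan2(204, 595), 0]) cube([40, 55, 629]);
translate([501, 69, 0]) mirror([1, 0, 0]) rotate([0, atan2(204, 595), 0]) cube([40, 55, 629]);
translate([0, 1053, 0]) rotate([0, atan2(204, 595), 0]) cube([40, 55, 629]);
translate([501, 1053, 0]) mirror([1, 0, 0]) rotate([0, atan2(204, 595), 0]) cube([40, 55, 629]);


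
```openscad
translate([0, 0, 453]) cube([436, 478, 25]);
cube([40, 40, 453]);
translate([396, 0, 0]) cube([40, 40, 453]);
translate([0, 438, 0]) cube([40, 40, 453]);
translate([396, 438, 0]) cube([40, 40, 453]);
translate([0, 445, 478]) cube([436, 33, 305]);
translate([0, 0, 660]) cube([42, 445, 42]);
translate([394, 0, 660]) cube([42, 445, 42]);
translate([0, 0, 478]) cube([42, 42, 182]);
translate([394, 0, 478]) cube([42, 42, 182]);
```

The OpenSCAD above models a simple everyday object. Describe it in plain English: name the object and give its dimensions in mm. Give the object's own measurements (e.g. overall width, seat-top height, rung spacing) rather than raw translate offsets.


A chair. The seat is a 436×478×25 mm slab with its top at z = 478 mm, on four 40×40 mm corner legs (flush with the seat edges, standing on z = 0). A flat backrest 33 mm thick, 305 mm tall, spans the full seat width and rises from the seat top along its +y edge, rear face flush with the rear of the seat. Two armrests of 42×42 mm section run along each side from the seat's front edge to the front of the backrest, top faces 224 mm above the seat top and outer faces flush with the seat's x-edges; a 42×42 mm post under the front of each armrest stands on the seat at the front corner.


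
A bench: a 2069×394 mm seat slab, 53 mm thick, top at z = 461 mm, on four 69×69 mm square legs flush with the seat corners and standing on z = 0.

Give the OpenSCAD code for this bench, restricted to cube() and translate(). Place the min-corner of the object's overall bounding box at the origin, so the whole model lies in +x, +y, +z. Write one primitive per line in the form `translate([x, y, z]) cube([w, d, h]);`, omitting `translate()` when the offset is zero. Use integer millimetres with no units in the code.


// leg_h = 461 − 53 = 408
translate([0, 0, 408]) cube([2069, 394, 53]);
cube([69, 69, 408]);
translate([0, 325, 0]) cube([69, 69, 408]);
translate([2000, 0, 0]) cube([69, 69, 408]);
translate([2000, 325, 0]) cube([69, 69, 408]);


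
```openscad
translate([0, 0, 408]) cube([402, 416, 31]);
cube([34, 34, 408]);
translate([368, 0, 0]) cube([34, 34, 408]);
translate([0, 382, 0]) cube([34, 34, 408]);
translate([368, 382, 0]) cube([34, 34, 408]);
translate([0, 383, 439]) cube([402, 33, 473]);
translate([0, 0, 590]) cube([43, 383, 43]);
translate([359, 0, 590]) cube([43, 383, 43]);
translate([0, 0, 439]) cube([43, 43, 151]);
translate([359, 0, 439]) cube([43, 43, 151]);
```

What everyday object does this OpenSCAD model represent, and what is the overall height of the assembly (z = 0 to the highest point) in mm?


A chair. The overall height is 912 mm.

A slab on four corner posts with a tall panel at the back — a chair. The seat slab sits at z = 408 with thickness 31, and the 473 mm backrest starts at the seat top, so the overall height is 408 + 31 + 473 = 912 mm.


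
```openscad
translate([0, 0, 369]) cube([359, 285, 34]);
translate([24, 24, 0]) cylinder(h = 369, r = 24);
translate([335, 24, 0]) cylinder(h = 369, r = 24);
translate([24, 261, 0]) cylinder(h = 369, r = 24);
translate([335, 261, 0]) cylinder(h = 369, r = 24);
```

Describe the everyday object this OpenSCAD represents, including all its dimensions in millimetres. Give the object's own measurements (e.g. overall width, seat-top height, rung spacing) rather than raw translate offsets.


A simple wooden stool: a rectangular seat 359 mm (x) by 285 mm (y), 34 mm thick, top face at z = 403 mm, on four round legs, each 48 mm in diameter. The legs rest on z = 0, each leg's axis is inset half a diameter from the nearest pair of seat edges (so the leg's bounding box is flush with the corner).


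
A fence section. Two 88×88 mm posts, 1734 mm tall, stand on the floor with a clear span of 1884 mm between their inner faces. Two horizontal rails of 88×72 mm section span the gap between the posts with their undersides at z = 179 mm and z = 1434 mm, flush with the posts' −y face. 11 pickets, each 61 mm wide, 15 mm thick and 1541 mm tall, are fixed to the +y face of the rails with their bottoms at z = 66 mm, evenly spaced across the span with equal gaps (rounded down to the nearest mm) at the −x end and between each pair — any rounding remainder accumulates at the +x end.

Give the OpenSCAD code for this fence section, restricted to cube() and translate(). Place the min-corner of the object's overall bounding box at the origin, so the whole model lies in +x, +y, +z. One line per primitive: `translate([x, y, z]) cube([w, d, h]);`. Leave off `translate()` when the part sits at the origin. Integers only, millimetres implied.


cube([88, 88, 1734]);
translate([1972, 0, 0]) cube([88, 88, 1734]);
translate([88, 0, 179]) cube([1884, 88, 72]);
translate([88, 0, 1434]) cube([1884, 88, 72]);
translate([189, 88, 66]) cube([61, 15, 1541]);
translate([351, 88, 66]) cube([61, 15, 1541]);
translate([513, 88, 66]) cube([61, 15, 1541]);
translate([675, 88, 66]) cube([61, 15, 1541]);
translate([837, 88, 66]) cube([61, 15, 1541]);
translate([999, 88, 66]) cube([61, 15, 1541]);
translate([1161, 88, 66]) cube([61, 15, 1541]);
translate([1323, 88, 66]) cube([61, 15, 1541]);
translate([1485, 88, 66]) cube([61, 15, 1541]);
translate([1647, 88, 66]) cube([61, 15, 1541]);
translate([1809, 88, 66]) cube([61, 15, 1541]);


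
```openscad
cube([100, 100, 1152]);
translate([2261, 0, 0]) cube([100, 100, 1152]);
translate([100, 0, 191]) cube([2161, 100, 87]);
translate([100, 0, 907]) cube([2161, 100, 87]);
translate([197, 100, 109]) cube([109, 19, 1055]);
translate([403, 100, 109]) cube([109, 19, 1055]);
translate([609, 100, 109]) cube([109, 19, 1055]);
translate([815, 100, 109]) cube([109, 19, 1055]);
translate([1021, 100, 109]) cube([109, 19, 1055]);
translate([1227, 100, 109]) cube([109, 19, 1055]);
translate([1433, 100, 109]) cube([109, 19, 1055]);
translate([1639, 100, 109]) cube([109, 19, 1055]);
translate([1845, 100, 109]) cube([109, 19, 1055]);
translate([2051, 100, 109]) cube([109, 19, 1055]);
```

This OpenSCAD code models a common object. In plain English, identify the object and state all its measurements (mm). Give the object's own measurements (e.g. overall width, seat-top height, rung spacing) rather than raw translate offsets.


A fence section. Two 100×100 mm posts, 1152 mm tall, stand on the floor with a clear span of 2161 mm between their inner faces. Two horizontal rails of 100×87 mm section span the gap between the posts with their undersides at z = 191 mm and z = 907 mm, flush with the posts' −y face. 10 pickets, each 109 mm wide, 19 mm thick and 1055 mm tall, are fixed to the +y face of the rails with their bottoms at z = 109 mm, spaced across the span with a 97 mm gap after the −x post and between neighbouring pickets, with 101 mm left before the +x post.


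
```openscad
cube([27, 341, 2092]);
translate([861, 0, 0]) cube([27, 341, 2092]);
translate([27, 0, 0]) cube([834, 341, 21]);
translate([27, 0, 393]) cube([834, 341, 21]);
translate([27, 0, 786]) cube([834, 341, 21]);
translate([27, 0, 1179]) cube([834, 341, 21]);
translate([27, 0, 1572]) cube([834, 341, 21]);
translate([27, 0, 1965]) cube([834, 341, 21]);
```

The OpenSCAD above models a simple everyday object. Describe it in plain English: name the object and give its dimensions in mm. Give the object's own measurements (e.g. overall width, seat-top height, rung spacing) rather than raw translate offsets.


An open bookshelf. Two side panels, each 27 mm thick, 341 mm deep and 2092 mm tall, stand 888 mm apart (outside-to-outside). Between them sit 6 shelves, each 21 mm thick and 341 mm deep, spanning the full gap between the sides. The bottom shelf rests on the floor (its underside at z = 0) and the clear gap between one shelf's top and the next shelf's underside is 372 mm.


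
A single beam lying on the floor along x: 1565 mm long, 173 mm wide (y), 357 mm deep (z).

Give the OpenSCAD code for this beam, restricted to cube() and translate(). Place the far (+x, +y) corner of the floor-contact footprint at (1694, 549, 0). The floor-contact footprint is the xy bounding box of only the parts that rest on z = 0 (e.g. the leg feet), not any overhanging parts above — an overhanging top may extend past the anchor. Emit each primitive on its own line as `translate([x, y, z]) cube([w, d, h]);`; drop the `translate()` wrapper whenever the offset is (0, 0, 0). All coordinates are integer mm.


translate([129, 376, 0]) cube([1565, 173, 357]);


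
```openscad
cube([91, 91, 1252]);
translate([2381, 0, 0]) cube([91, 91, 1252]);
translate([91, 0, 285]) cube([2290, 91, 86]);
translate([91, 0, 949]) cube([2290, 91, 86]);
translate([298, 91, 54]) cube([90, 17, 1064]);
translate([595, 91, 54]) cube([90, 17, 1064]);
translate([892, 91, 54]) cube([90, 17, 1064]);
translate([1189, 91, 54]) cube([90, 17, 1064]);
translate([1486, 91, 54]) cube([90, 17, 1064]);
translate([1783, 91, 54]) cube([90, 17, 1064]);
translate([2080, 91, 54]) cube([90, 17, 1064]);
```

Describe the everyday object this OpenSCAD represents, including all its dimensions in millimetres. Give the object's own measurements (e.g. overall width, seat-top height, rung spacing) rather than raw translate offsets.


A fence section. Two 91×91 mm posts, 1252 mm tall, stand on the floor with a clear span of 2290 mm between their inner faces. Two horizontal rails of 91×86 mm section span the gap between the posts with their undersides at z = 285 mm and z = 949 mm, flush with the posts' −y face. 7 pickets, each 90 mm wide, 17 mm thick and 1064 mm tall, are fixed to the +y face of the rails with their bottoms at z = 54 mm, spaced across the span with a 207 mm gap after the −x post and between neighbouring pickets, with 211 mm left before the +x post.


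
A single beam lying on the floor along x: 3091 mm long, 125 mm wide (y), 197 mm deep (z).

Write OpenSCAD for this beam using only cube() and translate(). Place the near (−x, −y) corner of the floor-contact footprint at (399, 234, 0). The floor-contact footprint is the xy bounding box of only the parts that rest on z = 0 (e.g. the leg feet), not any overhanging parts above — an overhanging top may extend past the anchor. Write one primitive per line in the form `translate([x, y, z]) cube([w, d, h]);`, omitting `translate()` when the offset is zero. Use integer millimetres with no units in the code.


translate([399, 234, 0]) cube([3091, 125, 197]);


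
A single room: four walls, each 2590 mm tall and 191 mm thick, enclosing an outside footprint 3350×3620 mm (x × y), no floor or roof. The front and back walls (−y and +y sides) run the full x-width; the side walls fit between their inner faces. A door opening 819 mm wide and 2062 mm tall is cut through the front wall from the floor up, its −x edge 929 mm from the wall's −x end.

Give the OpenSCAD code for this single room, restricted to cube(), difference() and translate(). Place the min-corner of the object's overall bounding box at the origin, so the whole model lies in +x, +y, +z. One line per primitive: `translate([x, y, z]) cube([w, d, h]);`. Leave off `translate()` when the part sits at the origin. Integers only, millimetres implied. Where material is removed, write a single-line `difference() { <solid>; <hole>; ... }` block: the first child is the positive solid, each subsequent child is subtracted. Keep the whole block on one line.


difference() { cube([3350, 191, 2590]); translate([929, 0, 0]) cube([819, 191, 2062]); }
translate([0, 3429, 0]) cube([3350, 191, 2590]);
translate([0, 191, 0]) cube([191, 3238, 2590]);
translate([3159, 191, 0]) cube([191, 3238, 2590]);


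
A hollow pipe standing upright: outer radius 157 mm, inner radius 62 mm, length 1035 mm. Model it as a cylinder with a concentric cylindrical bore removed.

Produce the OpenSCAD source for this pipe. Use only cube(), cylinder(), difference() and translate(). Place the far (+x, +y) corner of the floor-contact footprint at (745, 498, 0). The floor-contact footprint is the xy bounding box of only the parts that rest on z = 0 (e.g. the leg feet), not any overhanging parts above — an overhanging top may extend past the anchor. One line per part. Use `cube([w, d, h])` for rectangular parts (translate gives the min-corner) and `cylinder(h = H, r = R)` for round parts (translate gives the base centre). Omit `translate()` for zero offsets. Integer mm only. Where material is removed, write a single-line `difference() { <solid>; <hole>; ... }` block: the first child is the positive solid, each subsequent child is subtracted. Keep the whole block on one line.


difference() { translate([588, 341, 0]) cylinder(h = 1035, r = 157); translate([588, 341, 0]) cylinder(h = 1035, r = 62); }


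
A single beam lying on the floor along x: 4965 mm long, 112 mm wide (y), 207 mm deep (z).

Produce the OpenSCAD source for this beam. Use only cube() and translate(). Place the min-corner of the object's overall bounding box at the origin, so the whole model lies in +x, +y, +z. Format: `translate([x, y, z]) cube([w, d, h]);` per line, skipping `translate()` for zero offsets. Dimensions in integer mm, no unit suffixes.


cube([4965, 112, 207]);


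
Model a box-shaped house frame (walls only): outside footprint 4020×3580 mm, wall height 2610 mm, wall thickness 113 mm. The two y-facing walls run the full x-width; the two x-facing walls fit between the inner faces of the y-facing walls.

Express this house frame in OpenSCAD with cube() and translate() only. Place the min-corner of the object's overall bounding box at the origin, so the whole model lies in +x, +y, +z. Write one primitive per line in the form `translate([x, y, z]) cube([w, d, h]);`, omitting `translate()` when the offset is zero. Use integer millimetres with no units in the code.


cube([4020, 113, 2610]);
translate([0, 3467, 0]) cube([4020, 113, 2610]);
translate([0, 113, 0]) cube([113, 3354, 2610]);
translate([3907, 113, 0]) cube([113, 3354, 2610]);


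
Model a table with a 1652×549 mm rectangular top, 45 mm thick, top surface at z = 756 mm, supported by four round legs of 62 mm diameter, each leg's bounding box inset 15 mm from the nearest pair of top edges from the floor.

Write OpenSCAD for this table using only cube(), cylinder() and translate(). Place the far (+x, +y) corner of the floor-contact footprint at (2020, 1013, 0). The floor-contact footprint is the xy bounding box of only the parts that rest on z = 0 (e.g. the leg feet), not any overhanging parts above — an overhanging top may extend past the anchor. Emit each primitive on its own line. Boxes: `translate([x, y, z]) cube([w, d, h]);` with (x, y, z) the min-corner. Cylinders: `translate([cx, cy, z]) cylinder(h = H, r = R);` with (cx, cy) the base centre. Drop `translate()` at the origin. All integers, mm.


translate([383, 479, 711]) cube([1652, 549, 45]);
translate([429, 525, 0]) cylinder(h = 711, r = 31);
translate([1989, 525, 0]) cylinder(h = 711, r = 31);
translate([429, 982, 0]) cylinder(h = 711, r = 31);
translate([1989, 982, 0]) cylinder(h = 711, r = 31);


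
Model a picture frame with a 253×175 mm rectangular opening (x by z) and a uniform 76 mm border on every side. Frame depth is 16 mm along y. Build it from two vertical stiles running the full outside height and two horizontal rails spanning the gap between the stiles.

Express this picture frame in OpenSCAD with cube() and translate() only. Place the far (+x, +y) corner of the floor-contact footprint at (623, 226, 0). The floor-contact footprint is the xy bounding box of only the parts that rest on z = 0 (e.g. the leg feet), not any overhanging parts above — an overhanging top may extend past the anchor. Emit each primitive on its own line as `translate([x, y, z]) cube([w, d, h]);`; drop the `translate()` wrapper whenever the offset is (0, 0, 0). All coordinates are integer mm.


translate([218, 210, 0]) cube([76, 16, 327]);
translate([547, 210, 0]) cube([76, 16, 327]);
translate([294, 210, 0]) cube([253, 16, 76]);
translate([294, 210, 251]) cube([253, 16, 76]);


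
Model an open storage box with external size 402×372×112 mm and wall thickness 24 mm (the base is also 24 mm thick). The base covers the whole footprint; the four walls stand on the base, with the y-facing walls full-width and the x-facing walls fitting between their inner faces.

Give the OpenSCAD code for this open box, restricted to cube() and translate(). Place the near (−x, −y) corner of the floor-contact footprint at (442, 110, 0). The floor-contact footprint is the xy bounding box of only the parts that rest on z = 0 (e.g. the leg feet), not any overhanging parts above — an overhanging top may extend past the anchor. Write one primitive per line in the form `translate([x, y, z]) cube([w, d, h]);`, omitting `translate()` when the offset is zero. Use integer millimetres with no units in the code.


translate([442, 110, 0]) cube([402, 372, 24]);
translate([442, 110, 24]) cube([402, 24, 88]);
translate([442, 458, 24]) cube([402, 24, 88]);
translate([442, 134, 24]) cube([24, 324, 88]);
translate([820, 134, 24]) cube([24, 324, 88]);


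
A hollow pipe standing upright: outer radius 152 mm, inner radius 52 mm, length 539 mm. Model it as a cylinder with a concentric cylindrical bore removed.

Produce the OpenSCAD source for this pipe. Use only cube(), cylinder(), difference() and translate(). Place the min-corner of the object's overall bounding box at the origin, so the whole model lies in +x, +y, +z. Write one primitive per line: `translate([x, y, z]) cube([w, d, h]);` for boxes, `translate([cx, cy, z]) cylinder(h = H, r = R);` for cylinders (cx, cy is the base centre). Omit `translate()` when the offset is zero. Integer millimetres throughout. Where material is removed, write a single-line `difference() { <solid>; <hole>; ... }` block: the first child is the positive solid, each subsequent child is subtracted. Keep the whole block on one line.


difference() { translate([152, 152, 0]) cylinder(h = 539, r = 152); translate([152, 152, 0]) cylinder(h = 539, r = 52); }


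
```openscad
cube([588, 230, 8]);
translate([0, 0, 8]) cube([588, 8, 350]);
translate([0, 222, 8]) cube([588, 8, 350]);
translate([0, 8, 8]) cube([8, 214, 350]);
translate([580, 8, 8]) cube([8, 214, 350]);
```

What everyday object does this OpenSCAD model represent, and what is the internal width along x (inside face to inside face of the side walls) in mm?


An open box. The internal width is 572 mm.

A 588×230 base slab with four walls standing on it — an open box. The base is 588 mm wide and the walls are 8 mm thick, so the internal width is 588 − 2 × 8 = 572 mm.


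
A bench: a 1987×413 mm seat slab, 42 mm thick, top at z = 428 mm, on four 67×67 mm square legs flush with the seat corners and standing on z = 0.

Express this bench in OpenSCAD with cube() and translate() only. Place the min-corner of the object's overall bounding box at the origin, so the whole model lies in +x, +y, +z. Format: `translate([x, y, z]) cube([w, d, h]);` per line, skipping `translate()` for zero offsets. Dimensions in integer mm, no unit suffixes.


translate([0, 0, 386]) cube([1987, 413, 42]);
cube([67, 67, 386]);
translate([0, 346, 0]) cube([67, 67, 386]);
translate([1920, 0, 0]) cube([67, 67, 386]);
translate([1920, 346, 0]) cube([67, 67, 386]);


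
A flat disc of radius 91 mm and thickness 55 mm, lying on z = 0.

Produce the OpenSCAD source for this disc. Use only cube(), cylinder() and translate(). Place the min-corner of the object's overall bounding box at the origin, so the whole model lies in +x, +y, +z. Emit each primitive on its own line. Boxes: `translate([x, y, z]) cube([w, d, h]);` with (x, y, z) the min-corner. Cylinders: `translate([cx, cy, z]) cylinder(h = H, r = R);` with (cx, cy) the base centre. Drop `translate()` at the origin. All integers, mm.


translate([91, 91, 0]) cylinder(h = 55, r = 91);


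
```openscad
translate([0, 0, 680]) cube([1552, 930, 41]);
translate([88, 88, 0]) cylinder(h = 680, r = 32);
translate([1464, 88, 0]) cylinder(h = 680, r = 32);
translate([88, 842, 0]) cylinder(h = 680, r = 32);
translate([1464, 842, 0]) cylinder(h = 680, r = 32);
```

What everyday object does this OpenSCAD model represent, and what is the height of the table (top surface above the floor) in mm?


A table. The table height is 721 mm.

A 1552×930×41 slab sits at z = 680 on four Ø64 mm round legs — a table. The top surface is at 680 + 41 = 721 mm.


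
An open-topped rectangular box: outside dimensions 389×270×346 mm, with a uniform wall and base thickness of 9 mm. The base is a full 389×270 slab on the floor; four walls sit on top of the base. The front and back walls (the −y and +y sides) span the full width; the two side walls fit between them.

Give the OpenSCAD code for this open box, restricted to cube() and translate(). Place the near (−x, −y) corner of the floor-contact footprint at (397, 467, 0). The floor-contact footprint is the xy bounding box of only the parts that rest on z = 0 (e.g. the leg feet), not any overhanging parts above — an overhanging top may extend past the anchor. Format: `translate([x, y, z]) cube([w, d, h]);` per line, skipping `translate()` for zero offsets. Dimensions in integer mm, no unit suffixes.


translate([397, 467, 0]) cube([389, 270, 9]);
translate([397, 467, 9]) cube([389, 9, 337]);
translate([397, 728, 9]) cube([389, 9, 337]);
translate([397, 476, 9]) cube([9, 252, 337]);
translate([777, 476, 9]) cube([9, 252, 337]);


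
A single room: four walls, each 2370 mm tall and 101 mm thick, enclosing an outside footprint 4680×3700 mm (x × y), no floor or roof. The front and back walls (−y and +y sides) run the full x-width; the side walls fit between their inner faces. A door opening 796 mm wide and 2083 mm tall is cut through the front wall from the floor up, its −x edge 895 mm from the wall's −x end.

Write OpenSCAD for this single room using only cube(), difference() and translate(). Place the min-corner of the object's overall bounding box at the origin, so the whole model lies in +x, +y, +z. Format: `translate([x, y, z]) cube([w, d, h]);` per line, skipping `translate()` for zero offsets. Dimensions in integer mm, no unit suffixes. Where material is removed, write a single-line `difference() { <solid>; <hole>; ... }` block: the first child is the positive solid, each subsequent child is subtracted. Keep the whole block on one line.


difference() { cube([4680, 101, 2370]); translate([895, 0, 0]) cube([796, 101, 2083]); }
translate([0, 3599, 0]) cube([4680, 101, 2370]);
translate([0, 101, 0]) cube([101, 3498, 2370]);
translate([4579, 101, 0]) cube([101, 3498, 2370]);


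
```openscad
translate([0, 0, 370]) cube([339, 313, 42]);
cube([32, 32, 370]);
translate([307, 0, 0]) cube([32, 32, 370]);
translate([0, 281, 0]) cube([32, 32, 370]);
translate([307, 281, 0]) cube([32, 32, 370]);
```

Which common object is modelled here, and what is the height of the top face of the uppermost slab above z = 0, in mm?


A stool. The seat height is 412 mm.

A 339×313×42 slab at z = 370 on four corner posts — a stool. The seat top is 370 + 42 = 412 mm.


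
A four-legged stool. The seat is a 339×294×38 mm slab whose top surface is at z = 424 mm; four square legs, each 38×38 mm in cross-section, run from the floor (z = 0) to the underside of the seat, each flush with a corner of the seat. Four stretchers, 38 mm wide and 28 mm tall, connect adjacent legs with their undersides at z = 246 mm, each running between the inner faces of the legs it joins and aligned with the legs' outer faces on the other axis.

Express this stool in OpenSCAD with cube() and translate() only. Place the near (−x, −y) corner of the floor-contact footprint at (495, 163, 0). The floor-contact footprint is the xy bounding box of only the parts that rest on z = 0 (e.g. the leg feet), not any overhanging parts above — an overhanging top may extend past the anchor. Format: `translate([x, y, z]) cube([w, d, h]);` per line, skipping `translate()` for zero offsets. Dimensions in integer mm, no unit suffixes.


translate([495, 163, 386]) cube([339, 294, 38]);
translate([495, 163, 0]) cube([38, 38, 386]);
translate([796, 163, 0]) cube([38, 38, 386]);
translate([495, 419, 0]) cube([38, 38, 386]);
translate([796, 419, 0]) cube([38, 38, 386]);
translate([533, 163, 246]) cube([263, 38, 28]);
translate([533, 419, 246]) cube([263, 38, 28]);
translate([495, 201, 246]) cube([38, 218, 28]);
translate([796, 201, 246]) cube([38, 218, 28]);


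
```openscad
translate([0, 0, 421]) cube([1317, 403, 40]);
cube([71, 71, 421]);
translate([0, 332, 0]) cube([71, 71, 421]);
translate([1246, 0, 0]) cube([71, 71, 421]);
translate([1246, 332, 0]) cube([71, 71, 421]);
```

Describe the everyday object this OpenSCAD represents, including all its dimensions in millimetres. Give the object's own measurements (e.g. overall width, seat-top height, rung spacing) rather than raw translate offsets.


A long wooden bench with a 1317 mm (x) × 403 mm (y) seat, 40 mm thick, its top surface 461 mm above the floor. Four 71 mm square legs at the seat corners, flush with the edges, run from z = 0 to the seat underside.


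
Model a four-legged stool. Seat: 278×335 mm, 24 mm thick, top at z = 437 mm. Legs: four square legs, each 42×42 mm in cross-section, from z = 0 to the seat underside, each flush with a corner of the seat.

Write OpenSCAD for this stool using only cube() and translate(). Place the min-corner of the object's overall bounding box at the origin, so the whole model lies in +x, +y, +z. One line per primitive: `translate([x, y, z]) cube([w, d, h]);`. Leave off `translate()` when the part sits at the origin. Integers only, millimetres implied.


// leg_h = 437 - 24 = 413
translate([0, 0, 413]) cube([278, 335, 24]);
cube([42, 42, 413]);
translate([236, 0, 0]) cube([42, 42, 413]);
translate([0, 293, 0]) cube([42, 42, 413]);
translate([236, 293, 0]) cube([42, 42, 413]);


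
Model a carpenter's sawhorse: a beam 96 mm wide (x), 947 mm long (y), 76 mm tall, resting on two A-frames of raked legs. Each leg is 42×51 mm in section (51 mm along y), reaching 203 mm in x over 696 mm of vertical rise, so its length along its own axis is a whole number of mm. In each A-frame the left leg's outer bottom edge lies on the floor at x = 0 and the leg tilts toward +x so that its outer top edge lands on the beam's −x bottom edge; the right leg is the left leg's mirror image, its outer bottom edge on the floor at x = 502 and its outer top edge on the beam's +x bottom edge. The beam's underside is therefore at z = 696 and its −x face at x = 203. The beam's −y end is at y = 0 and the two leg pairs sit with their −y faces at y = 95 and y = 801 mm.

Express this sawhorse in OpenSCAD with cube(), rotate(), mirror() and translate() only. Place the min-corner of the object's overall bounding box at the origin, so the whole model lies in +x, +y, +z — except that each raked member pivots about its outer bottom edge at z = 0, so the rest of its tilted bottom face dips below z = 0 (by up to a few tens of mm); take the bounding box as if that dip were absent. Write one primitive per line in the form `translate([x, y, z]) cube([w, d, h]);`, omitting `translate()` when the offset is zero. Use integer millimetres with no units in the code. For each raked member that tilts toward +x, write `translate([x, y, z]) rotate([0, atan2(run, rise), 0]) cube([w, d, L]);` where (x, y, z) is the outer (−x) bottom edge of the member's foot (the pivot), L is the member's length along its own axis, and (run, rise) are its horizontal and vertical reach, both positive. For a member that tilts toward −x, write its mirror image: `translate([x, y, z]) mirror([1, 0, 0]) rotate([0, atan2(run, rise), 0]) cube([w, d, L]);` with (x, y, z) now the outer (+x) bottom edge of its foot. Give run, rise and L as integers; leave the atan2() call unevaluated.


// leg length = √(203² + 696²) = 725
// right-leg outer foot x = 2·203 + 96 = 502
// beam min-corner = (203, 0, 696)
translate([203, 0, 696]) cube([96, 947, 76]);
translate([0, 95, 0]) rotate([0, atan2(203, 696), 0]) cube([42, 51, 725]);
translate([502, 95, 0]) mirror([1, 0, 0]) rotate([0, atan2(203, 696), 0]) cube([42, 51, 725]);
translate([0, 801, 0]) rotate([0, atan2(203, 696), 0]) cube([42, 51, 725]);
translate([502, 801, 0]) mirror([1, 0, 0]) rotate([0, atan2(203, 696), 0]) cube([42, 51, 725]);
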